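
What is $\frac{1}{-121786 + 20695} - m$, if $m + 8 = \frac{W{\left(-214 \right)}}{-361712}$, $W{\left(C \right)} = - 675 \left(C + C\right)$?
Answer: $\frac{80432862631}{9141456948} \approx 8.7987$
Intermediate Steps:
$W{\left(C \right)} = - 1350 C$ ($W{\left(C \right)} = - 675 \cdot 2 C = - 1350 C$)
$m = - \frac{795649}{90428}$ ($m = -8 + \frac{\left(-1350\right) \left(-214\right)}{-361712} = -8 + 288900 \left(- \frac{1}{361712}\right) = -8 - \frac{72225}{90428} = - \frac{795649}{90428} \approx -8.7987$)
$\frac{1}{-121786 + 20695} - m = \frac{1}{-121786 + 20695} - - \frac{795649}{90428} = \frac{1}{-101091} + \frac{795649}{90428} = - \frac{1}{101091} + \frac{795649}{90428} = \frac{80432862631}{9141456948}$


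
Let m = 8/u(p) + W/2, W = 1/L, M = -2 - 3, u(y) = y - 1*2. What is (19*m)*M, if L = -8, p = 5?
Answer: -11875/48 ≈ -247.40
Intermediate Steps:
u(y) = -2 + y (u(y) = y - 2 = -2 + y)
M = -5
W = -1/8 (W = 1/(-8) = -1/8 ≈ -0.12500)
m = 125/48 (m = 8/(-2 + 5) - 1/8/2 = 8/3 - 1/8*1/2 = 8*(1/3) - 1/16 = 8/3 - 1/16 = 125/48 ≈ 2.6042)
(19*m)*M = (19*(125/48))*(-5) = (2375/48)*(-5) = -11875/48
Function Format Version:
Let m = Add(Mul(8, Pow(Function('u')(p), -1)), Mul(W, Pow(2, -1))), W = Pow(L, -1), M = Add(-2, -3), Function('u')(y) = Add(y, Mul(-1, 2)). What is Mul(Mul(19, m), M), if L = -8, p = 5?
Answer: Rational(-11875, 48) ≈ -247.40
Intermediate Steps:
Function('u')(y) = Add(-2, y) (Function('u')(y) = Add(y, -2) = Add(-2, y))
M = -5
W = Rational(-1, 8) (W = Pow(-8, -1) = Rational(-1, 8) ≈ -0.12500)
m = Rational(125, 48) (m = Add(Mul(8, Pow(Add(-2, 5), -1)), Mul(Rational(-1, 8), Pow(2, -1))) = Add(Mul(8, Pow(3, -1)), Mul(Rational(-1, 8), Rational(1, 2))) = Add(Mul(8, Rational(1, 3)), Rational(-1, 16)) = Add(Rational(8, 3), Rational(-1, 16)) = Rational(125, 48) ≈ 2.6042)
Mul(Mul(19, m), M) = Mul(Mul(19, Rational(125, 48)), -5) = Mul(Rational(2375, 48), -5) = Rational(-11875, 48)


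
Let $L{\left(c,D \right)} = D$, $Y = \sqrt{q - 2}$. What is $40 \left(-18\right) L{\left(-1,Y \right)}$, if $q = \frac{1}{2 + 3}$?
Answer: $- 432 i \sqrt{5} \approx - 965.98 i$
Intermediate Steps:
$q = \frac{1}{5} \approx 0.2$
$Y = \frac{3 i \sqrt{5}}{5}$ ($Y = \sqrt{\frac{1}{5} - 2} = \sqrt{- \frac{9}{5}} = \frac{3 i \sqrt{5}}{5} \approx 1.3416 i$)
$40 \left(-18\right) L{\left(-1,Y \right)} = 40 \left(-18\right) \frac{3 i \sqrt{5}}{5} = - 720 \frac{3 i \sqrt{5}}{5} = - 432 i \sqrt{5}$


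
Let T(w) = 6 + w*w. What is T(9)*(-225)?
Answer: -19575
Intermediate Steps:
T(w) = 6 + w²
T(9)*(-225) = (6 + 9²)*(-225) = (6 + 81)*(-225) = 87*(-225) = -19575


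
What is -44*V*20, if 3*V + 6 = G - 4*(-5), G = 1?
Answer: -4400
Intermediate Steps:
V = 5 (V = -2 + (1 - 4*(-5))/3 = -2 + (1 + 20)/3 = -2 + (⅓)*21 = -2 + 7 = 5)
-44*V*20 = -44*5*20 = -220*20 = -4400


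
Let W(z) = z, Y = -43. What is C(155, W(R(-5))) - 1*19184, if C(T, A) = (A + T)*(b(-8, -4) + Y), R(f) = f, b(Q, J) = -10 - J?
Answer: -26534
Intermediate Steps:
C(T, A) = -49*A - 49*T (C(T, A) = (A + T)*((-10 - 1*(-4)) - 43) = (A + T)*((-10 + 4) - 43) = (A + T)*(-6 - 43) = (A + T)*(-49) = -49*A - 49*T)
C(155, W(R(-5))) - 1*19184 = (-49*(-5) - 49*155) - 1*19184 = (245 - 7595) - 19184 = -7350 - 19184 = -26534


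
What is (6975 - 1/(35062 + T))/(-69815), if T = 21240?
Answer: -392706449/3930724130 ≈ -0.099907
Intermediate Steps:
(6975 - 1/(35062 + T))/(-69815) = (6975 - 1/(35062 + 21240))/(-69815) = (6975 - 1/56302)*(-1/69815) = (392706449/56302)*(-1/69815) = -392706449/3930724130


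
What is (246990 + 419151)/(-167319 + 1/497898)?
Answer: -331670271618/83307795461 ≈ -3.9813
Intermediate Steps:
(246990 + 419151)/(-167319 + 1/497898) = 666141/(-167319 + 1/497898) = 666141/(-83307795461/497898) = 666141*(-497898/83307795461) = -331670271618/83307795461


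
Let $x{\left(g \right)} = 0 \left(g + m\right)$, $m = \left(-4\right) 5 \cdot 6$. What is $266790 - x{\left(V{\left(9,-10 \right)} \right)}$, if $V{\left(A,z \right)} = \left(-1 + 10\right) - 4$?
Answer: $266790$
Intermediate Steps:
$m = -120$ ($m = \left(-20\right) 6 = -120$)
$V{\left(A,z \right)} = 5$ ($V{\left(A,z \right)} = 9 - 4 = 5$)
$x{\left(g \right)} = 0$ ($x{\left(g \right)} = 0 \left(g - 120\right) = 0 \left(-120 + g\right) = 0$)
$266790 - x{\left(V{\left(9,-10 \right)} \right)} = 266790 - 0 = 266790 + 0 = 266790$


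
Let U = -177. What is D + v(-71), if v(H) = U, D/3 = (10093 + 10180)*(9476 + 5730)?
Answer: 924813537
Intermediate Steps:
D = 924813714 (D = 3*((10093 + 10180)*(9476 + 5730)) = 3*(20273*15206) = 3*308271238 = 924813714)
v(H) = -177
D + v(-71) = 924813714 - 177 = 924813537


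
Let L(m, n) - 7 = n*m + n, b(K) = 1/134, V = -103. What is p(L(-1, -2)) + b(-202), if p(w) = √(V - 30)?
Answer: 1/134 + I*√133 ≈ 0.0074627 + 11.533*I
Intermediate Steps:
b(K) = 1/134
L(m, n) = 7 + n + m*n (L(m, n) = 7 + (n*m + n) = 7 + (m*n + n) = 7 + (n + m*n) = 7 + n + m*n)
p(w) = I*√133 (p(w) = √(-103 - 30) = √(-133) = I*√133)
p(L(-1, -2)) + b(-202) = I*√133 + 1/134 = 1/134 + I*√133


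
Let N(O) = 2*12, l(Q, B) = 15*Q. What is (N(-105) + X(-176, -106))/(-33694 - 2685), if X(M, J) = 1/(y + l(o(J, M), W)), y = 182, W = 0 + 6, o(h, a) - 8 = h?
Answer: -30911/46856152 ≈ -0.00065970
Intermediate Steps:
o(h, a) = 8 + h
W = 6
X(M, J) = 1/(302 + 15*J) (X(M, J) = 1/(182 + 15*(8 + J)) = 1/(182 + (120 + 15*J)) = 1/(302 + 15*J))
N(O) = 24
(N(-105) + X(-176, -106))/(-33694 - 2685) = (24 + 1/(302 + 15*(-106)))/(-33694 - 2685) = (24 + 1/(302 - 1590))/(-36379) = (24 + 1/(-1288))*(-1/36379) = (24 - 1/1288)*(-1/36379) = (30911/1288)*(-1/36379) = -30911/46856152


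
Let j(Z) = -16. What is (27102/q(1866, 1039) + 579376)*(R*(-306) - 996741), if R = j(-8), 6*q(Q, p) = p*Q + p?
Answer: -1114716007630408500/1939813 ≈ -5.7465e+11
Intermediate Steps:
q(Q, p) = p/6 + Q*p/6 (q(Q, p) = (p*Q + p)/6 = (Q*p + p)/6 = (p + Q*p)/6 = p/6 + Q*p/6)
R = -16
(27102/q(1866, 1039) + 579376)*(R*(-306) - 996741) = (27102/(((⅙)*1039*(1 + 1866))) + 579376)*(-16*(-306) - 996741) = (27102/(((⅙)*1039*1867)) + 579376)*(4896 - 996741) = (27102/(1939813/6) + 579376)*(-991845) = (27102*(6/1939813) + 579376)*(-991845) = (162612/1939813 + 579376)*(-991845) = (1123881259300/1939813)*(-991845) = -1114716007630408500/1939813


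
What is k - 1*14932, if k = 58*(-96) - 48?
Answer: -20548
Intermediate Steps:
k = -5616 (k = -5568 - 48 = -5616)
k - 1*14932 = -5616 - 1*14932 = -5616 - 14932 = -20548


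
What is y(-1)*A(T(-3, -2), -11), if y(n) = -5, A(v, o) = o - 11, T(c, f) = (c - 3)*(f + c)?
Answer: 110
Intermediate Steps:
T(c, f) = (-3 + c)*(c + f)
A(v, o) = -11 + o
y(-1)*A(T(-3, -2), -11) = -5*(-11 - 11) = -5*(-22) = 110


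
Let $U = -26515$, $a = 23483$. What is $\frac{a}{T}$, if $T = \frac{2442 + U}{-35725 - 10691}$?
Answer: $\frac{1089986928}{24073} \approx 45278.0$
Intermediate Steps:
$T = \frac{24073}{46416}$ ($T = \frac{2442 - 26515}{-35725 - 10691} = - \frac{24073}{-46416} = \left(-24073\right) \left(- \frac{1}{46416}\right) = \frac{24073}{46416} \approx 0.51864$)
$\frac{a}{T} = \frac{23483}{\frac{24073}{46416}} = 23483 \cdot \frac{46416}{24073} = \frac{1089986928}{24073}$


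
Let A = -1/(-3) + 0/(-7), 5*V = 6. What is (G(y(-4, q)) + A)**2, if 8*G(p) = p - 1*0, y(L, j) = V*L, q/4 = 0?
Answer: 16/225 ≈ 0.071111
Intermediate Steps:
V = 6/5 (V = (1/5)*6 = 6/5 ≈ 1.2000)
q = 0 (q = 4*0 = 0)
y(L, j) = 6*L/5
G(p) = p/8 (G(p) = (p - 1*0)/8 = (p + 0)/8 = p/8)
A = 1/3 (A = -1*(-1/3) + 0*(-1/7) = 1/3 + 0 = 1/3 ≈ 0.33333)
(G(y(-4, q)) + A)**2 = (((6/5)*(-4))/8 + 1/3)**2 = ((1/8)*(-24/5) + 1/3)**2 = (-3/5 + 1/3)**2 = (-4/15)**2 = 16/225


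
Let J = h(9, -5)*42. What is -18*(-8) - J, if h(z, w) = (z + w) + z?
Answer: -402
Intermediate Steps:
h(z, w) = w + 2*z (h(z, w) = (w + z) + z = w + 2*z)
J = 546 (J = (-5 + 2*9)*42 = (-5 + 18)*42 = 13*42 = 546)
-18*(-8) - J = -18*(-8) - 1*546 = 144 - 546 = -402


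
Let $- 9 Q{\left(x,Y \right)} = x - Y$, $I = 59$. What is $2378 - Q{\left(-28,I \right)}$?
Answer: $\frac{7105}{3} \approx 2368.3$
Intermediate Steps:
$Q{\left(x,Y \right)} = - \frac{x}{9} + \frac{Y}{9}$ ($Q{\left(x,Y \right)} = - \frac{x - Y}{9} = - \frac{x}{9} + \frac{Y}{9}$)
$2378 - Q{\left(-28,I \right)} = 2378 - \left(\left(- \frac{1}{9}\right) \left(-28\right) + \frac{1}{9} \cdot 59\right) = 2378 - \left(\frac{28}{9} + \frac{59}{9}\right) = 2378 - \frac{29}{3} = \frac{7105}{3}$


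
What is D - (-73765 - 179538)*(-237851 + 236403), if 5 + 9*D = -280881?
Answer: -3301325582/9 ≈ -3.6681e+8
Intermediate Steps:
D = -280886/9 (D = -5/9 + (⅑)*(-280881) = -5/9 - 31209 = -280886/9 ≈ -31210.)
D - (-73765 - 179538)*(-237851 + 236403) = -280886/9 - (-73765 - 179538)*(-237851 + 236403) = -280886/9 - (-253303)*(-1448) = -280886/9 - 1*366782744 = -280886/9 - 366782744 = -3301325582/9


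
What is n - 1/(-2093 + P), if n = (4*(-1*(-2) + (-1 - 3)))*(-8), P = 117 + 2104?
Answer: 8191/128 ≈ 63.992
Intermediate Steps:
P = 2221
n = 64 (n = (4*(2 - 4))*(-8) = (4*(-2))*(-8) = -8*(-8) = 64)
n - 1/(-2093 + P) = 64 - 1/(-2093 + 2221) = 64 - 1/128 = 8191/128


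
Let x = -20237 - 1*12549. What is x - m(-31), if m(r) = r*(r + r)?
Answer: -34708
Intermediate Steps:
m(r) = 2*r² (m(r) = r*(2*r) = 2*r²)
x = -32786 (x = -20237 - 12549 = -32786)
x - m(-31) = -32786 - 2*(-31)² = -32786 - 2*961 = -32786 - 1*1922 = -32786 - 1922 = -34708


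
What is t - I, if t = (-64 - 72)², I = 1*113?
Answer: 18383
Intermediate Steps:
I = 113
t = 18496 (t = (-136)² = 18496)
t - I = 18496 - 1*113 = 18496 - 113 = 18383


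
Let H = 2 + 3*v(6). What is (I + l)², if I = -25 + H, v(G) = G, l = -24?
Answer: 841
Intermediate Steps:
H = 20 (H = 2 + 3*6 = 2 + 18 = 20)
I = -5 (I = -25 + 20 = -5)
(I + l)² = (-5 - 24)² = (-29)² = 841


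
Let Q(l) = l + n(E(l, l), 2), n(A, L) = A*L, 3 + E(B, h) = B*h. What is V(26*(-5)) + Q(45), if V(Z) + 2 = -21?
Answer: 4066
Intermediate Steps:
E(B, h) = -3 + B*h
Q(l) = -6 + l + 2*l² (Q(l) = l + (-3 + l*l)*2 = l + (-3 + l²)*2 = l + (-6 + 2*l²) = -6 + l + 2*l²)
V(Z) = -23 (V(Z) = -2 - 21 = -23)
V(26*(-5)) + Q(45) = -23 + (-6 + 45 + 2*45²) = -23 + (-6 + 45 + 2*2025) = -23 + (-6 + 45 + 4050) = -23 + 4089 = 4066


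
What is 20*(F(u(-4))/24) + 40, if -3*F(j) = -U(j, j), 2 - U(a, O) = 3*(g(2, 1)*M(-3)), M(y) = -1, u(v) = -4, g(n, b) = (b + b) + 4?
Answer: 410/9 ≈ 45.556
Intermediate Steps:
g(n, b) = 4 + 2*b (g(n, b) = 2*b + 4 = 4 + 2*b)
U(a, O) = 20 (U(a, O) = 2 - 3*(4 + 2*1)*(-1) = 2 - 3*(4 + 2)*(-1) = 2 - 3*6*(-1) = 2 - 3*(-6) = 2 - 1*(-18) = 2 + 18 = 20)
F(j) = 20/3 (F(j) = -(-1)*20/3 = -⅓*(-20) = 20/3)
20*(F(u(-4))/24) + 40 = 20*((20/3)/24) + 40 = 20*((20/3)*(1/24)) + 40 = 20*(5/18) + 40 = 50/9 + 40 = 410/9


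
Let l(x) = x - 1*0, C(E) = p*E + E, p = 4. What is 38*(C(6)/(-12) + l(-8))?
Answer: -399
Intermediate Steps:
C(E) = 5*E (C(E) = 4*E + E = 5*E)
l(x) = x (l(x) = x + 0 = x)
38*(C(6)/(-12) + l(-8)) = 38*((5*6)/(-12) - 8) = 38*(-1/12*30 - 8) = 38*(-5/2 - 8) = 38*(-21/2) = -399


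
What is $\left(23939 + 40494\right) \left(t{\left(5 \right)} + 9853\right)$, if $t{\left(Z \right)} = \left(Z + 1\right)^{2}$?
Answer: $637177937$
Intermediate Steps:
$t{\left(Z \right)} = \left(1 + Z\right)^{2}$
$\left(23939 + 40494\right) \left(t{\left(5 \right)} + 9853\right) = \left(23939 + 40494\right) \left(\left(1 + 5\right)^{2} + 9853\right) = 64433 \left(6^{2} + 9853\right) = 64433 \left(36 + 9853\right) = 64433 \cdot 9889 = 637177937$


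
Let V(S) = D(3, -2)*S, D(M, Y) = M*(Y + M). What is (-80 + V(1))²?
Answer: 5929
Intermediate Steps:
D(M, Y) = M*(M + Y)
V(S) = 3*S (V(S) = (3*(3 - 2))*S = (3*1)*S = 3*S)
(-80 + V(1))² = (-80 + 3*1)² = (-80 + 3)² = (-77)² = 5929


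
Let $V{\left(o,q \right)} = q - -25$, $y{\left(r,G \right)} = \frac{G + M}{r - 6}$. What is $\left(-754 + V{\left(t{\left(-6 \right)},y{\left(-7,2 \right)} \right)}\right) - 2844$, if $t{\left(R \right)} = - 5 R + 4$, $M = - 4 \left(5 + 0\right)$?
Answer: $- \frac{46431}{13} \approx -3571.6$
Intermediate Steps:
$M = -20$ ($M = \left(-4\right) 5 = -20$)
$t{\left(R \right)} = 4 - 5 R$
$y{\left(r,G \right)} = \frac{-20 + G}{-6 + r}$ ($y{\left(r,G \right)} = \frac{G - 20}{r - 6} = \frac{-20 + G}{-6 + r}$)
$V{\left(o,q \right)} = 25 + q$ ($V{\left(o,q \right)} = q + 25 = 25 + q$)
$\left(-754 + V{\left(t{\left(-6 \right)},y{\left(-7,2 \right)} \right)}\right) - 2844 = \left(-754 + \left(25 + \frac{-20 + 2}{-6 - 7}\right)\right) - 2844 = \left(-754 + \left(25 + \frac{1}{-13} \left(-18\right)\right)\right) - 2844 = \left(-754 + \left(25 - - \frac{18}{13}\right)\right) - 2844 = \left(-754 + \left(25 + \frac{18}{13}\right)\right) - 2844 = \left(-754 + \frac{343}{13}\right) - 2844 = - \frac{9459}{13} - 2844 = - \frac{46431}{13}$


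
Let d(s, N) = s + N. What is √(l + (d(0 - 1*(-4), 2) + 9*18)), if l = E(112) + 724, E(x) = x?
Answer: 2*√251 ≈ 31.686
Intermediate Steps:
d(s, N) = N + s
l = 836 (l = 112 + 724 = 836)
√(l + (d(0 - 1*(-4), 2) + 9*18)) = √(836 + ((2 + (0 - 1*(-4))) + 9*18)) = √(836 + ((2 + (0 + 4)) + 162)) = √(836 + ((2 + 4) + 162)) = √(836 + (6 + 162)) = √(836 + 168) = √1004 = 2*√251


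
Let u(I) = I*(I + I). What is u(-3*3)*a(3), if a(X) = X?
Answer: 486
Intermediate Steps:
u(I) = 2*I² (u(I) = I*(2*I) = 2*I²)
u(-3*3)*a(3) = (2*(-3*3)²)*3 = (2*(-9)²)*3 = (2*81)*3 = 162*3 = 486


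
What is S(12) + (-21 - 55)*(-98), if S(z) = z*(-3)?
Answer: 7412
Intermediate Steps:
S(z) = -3*z
S(12) + (-21 - 55)*(-98) = -3*12 + (-21 - 55)*(-98) = -36 - 76*(-98) = -36 + 7448 = 7412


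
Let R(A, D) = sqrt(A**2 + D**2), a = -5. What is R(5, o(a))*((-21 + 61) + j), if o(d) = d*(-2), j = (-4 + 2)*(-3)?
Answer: 230*sqrt(5) ≈ 514.30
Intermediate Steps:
j = 6 (j = -2*(-3) = 6)
o(d) = -2*d
R(5, o(a))*((-21 + 61) + j) = sqrt(5**2 + (-2*(-5))**2)*((-21 + 61) + 6) = sqrt(25 + 10**2)*(40 + 6) = sqrt(25 + 100)*46 = sqrt(125)*46 = (5*sqrt(5))*46 = 230*sqrt(5)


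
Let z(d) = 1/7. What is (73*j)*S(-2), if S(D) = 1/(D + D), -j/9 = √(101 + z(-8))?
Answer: 657*√1239/14 ≈ 1651.9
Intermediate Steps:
z(d) = ⅐
j = -18*√1239/7 (j = -9*√(101 + ⅐) = -18*√1239/7 ≈ -90.513)
S(D) = 1/(2*D)
(73*j)*S(-2) = (73*(-18*√1239/7))*((½)/(-2)) = (-1314*√1239/7)*((½)*(-½)) = -1314*√1239/7*(-¼) = 657*√1239/14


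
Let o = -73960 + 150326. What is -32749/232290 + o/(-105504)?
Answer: -1766184053/2042293680 ≈ -0.86480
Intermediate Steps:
o = 76366
-32749/232290 + o/(-105504) = -32749/232290 + 76366/(-105504) = -32749*1/232290 + 76366*(-1/105504) = -32749/232290 - 38183/52752 = -1766184053/2042293680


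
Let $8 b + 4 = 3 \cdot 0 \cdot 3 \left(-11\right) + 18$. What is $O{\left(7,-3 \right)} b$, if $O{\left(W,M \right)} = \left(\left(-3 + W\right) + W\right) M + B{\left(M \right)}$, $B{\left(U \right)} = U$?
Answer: $-63$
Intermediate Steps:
$O{\left(W,M \right)} = M + M \left(-3 + 2 W\right)$ ($O{\left(W,M \right)} = \left(\left(-3 + W\right) + W\right) M + M = \left(-3 + 2 W\right) M + M = M \left(-3 + 2 W\right) + M = M + M \left(-3 + 2 W\right)$)
$b = \frac{7}{4}$ ($b = - \frac{1}{2} + \frac{3 \cdot 0 \cdot 3 \left(-11\right) + 18}{8} = - \frac{1}{2} + \frac{0 \cdot 3 \left(-11\right) + 18}{8} = - \frac{1}{2} + \frac{0 \left(-11\right) + 18}{8} = - \frac{1}{2} + \frac{0 + 18}{8} = - \frac{1}{2} + \frac{1}{8} \cdot 18 = - \frac{1}{2} + \frac{9}{4} = \frac{7}{4} \approx 1.75$)
$O{\left(7,-3 \right)} b = 2 \left(-3\right) \left(-1 + 7\right) \frac{7}{4} = 2 \left(-3\right) 6 \cdot \frac{7}{4} = \left(-36\right) \frac{7}{4} = -63$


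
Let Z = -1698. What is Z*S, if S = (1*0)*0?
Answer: 0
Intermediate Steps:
S = 0 (S = 0*0 = 0)
Z*S = -1698*0 = 0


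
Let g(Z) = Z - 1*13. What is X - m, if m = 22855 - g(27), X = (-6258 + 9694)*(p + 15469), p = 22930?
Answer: 131916123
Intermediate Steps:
g(Z) = -13 + Z (g(Z) = Z - 13 = -13 + Z)
X = 131938964 (X = (-6258 + 9694)*(22930 + 15469) = 3436*38399 = 131938964)
m = 22841 (m = 22855 - (-13 + 27) = 22855 - 1*14 = 22855 - 14 = 22841)
X - m = 131938964 - 1*22841 = 131938964 - 22841 = 131916123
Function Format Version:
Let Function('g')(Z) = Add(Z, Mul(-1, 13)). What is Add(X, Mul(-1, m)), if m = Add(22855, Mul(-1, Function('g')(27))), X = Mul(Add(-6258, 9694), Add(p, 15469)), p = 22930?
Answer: 131916123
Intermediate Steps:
Function('g')(Z) = Add(-13, Z) (Function('g')(Z) = Add(Z, -13) = Add(-13, Z))
X = 131938964 (X = Mul(Add(-6258, 9694), Add(22930, 15469)) = Mul(3436, 38399) = 131938964)
m = 22841 (m = Add(22855, Mul(-1, Add(-13, 27))) = Add(22855, Mul(-1, 14)) = Add(22855, -14) = 22841)
Add(X, Mul(-1, m)) = Add(131938964, Mul(-1, 22841)) = Add(131938964, -22841) = 131916123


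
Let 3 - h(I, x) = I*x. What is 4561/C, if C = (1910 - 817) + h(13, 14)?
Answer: 4561/914 ≈ 4.9902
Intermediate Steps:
h(I, x) = 3 - I*x
C = 914 (C = (1910 - 817) + (3 - 1*13*14) = 1093 + (3 - 182) = 1093 - 179 = 914)
4561/C = 4561/914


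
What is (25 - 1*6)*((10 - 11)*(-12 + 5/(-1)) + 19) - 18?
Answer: 666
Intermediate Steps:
(25 - 1*6)*((10 - 11)*(-12 + 5/(-1)) + 19) - 18 = (25 - 6)*(-(-12 + 5*(-1)) + 19) - 18 = 19*(-(-12 - 5) + 19) - 18 = 19*(-1*(-17) + 19) - 18 = 19*(17 + 19) - 18 = 19*36 - 18 = 684 - 18 = 666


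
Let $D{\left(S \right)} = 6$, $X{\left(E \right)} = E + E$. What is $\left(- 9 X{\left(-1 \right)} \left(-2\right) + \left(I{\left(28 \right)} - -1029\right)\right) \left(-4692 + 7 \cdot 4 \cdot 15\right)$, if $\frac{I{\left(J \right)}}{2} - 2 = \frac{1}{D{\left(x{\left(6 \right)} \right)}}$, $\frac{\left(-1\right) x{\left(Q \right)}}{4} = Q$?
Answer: $-4260608$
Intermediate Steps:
$x{\left(Q \right)} = - 4 Q$
$X{\left(E \right)} = 2 E$
$I{\left(J \right)} = \frac{13}{3}$ ($I{\left(J \right)} = 4 + \frac{2}{6} = 4 + 2 \cdot \frac{1}{6} = 4 + \frac{1}{3} = \frac{13}{3}$)
$\left(- 9 X{\left(-1 \right)} \left(-2\right) + \left(I{\left(28 \right)} - -1029\right)\right) \left(-4692 + 7 \cdot 4 \cdot 15\right) = \left(- 9 \cdot 2 \left(-1\right) \left(-2\right) + \left(\frac{13}{3} - -1029\right)\right) \left(-4692 + 7 \cdot 4 \cdot 15\right) = \left(\left(-9\right) \left(-2\right) \left(-2\right) + \left(\frac{13}{3} + 1029\right)\right) \left(-4692 + 28 \cdot 15\right) = \left(18 \left(-2\right) + \frac{3100}{3}\right) \left(-4692 + 420\right) = \left(-36 + \frac{3100}{3}\right) \left(-4272\right) = \frac{2992}{3} \left(-4272\right) = -4260608$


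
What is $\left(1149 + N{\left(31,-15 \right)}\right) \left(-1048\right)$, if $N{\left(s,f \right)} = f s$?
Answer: $-716832$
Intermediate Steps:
$\left(1149 + N{\left(31,-15 \right)}\right) \left(-1048\right) = \left(1149 - 465\right) \left(-1048\right) = 684 \left(-1048\right) = -716832$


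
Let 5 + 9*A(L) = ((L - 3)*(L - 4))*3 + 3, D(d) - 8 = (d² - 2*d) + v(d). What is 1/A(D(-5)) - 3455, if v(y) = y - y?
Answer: -16162481/4678 ≈ -3455.0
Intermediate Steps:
v(y) = 0
D(d) = 8 + d² - 2*d (D(d) = 8 + ((d² - 2*d) + 0) = 8 + (d² - 2*d) = 8 + d² - 2*d)
A(L) = -2/9 + (-4 + L)*(-3 + L)/3 (A(L) = -5/9 + (((L - 3)*(L - 4))*3 + 3)/9 = -5/9 + (((-3 + L)*(-4 + L))*3 + 3)/9 = -5/9 + (((-4 + L)*(-3 + L))*3 + 3)/9 = -5/9 + (3*(-4 + L)*(-3 + L) + 3)/9 = -5/9 + (3 + 3*(-4 + L)*(-3 + L))/9 = -5/9 + (⅓ + (-4 + L)*(-3 + L)/3) = -2/9 + (-4 + L)*(-3 + L)/3)
1/A(D(-5)) - 3455 = 1/(34/9 - 7*(8 + (-5)² - 2*(-5))/3 + (8 + (-5)² - 2*(-5))²/3) - 3455 = 1/(34/9 - 7*(8 + 25 + 10)/3 + (8 + 25 + 10)²/3) - 3455 = 1/(34/9 - 7/3*43 + (⅓)*43²) - 3455 = 1/(34/9 - 301/3 + (⅓)*1849) - 3455 = 1/(34/9 - 301/3 + 1849/3) - 3455 = 1/(4678/9) - 3455 = 9/4678 - 3455 = -16162481/4678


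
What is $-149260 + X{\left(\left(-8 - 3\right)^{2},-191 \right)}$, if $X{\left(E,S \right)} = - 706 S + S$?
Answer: $-14605$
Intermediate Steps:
$X{\left(E,S \right)} = - 705 S$
$-149260 + X{\left(\left(-8 - 3\right)^{2},-191 \right)} = -149260 - -134655 = -149260 + 134655 = -14605$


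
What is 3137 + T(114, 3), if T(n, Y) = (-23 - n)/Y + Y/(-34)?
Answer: 315307/102 ≈ 3091.2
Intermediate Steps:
T(n, Y) = -Y/34 + (-23 - n)/Y (T(n, Y) = (-23 - n)/Y + Y*(-1/34) = (-23 - n)/Y - Y/34 = -Y/34 + (-23 - n)/Y)
3137 + T(114, 3) = 3137 + (-23 - 1*114 - 1/34*3²)/3 = 3137 + (-23 - 114 - 1/34*9)/3 = 3137 + (-23 - 114 - 9/34)/3 = 3137 + (⅓)*(-4667/34) = 3137 - 4667/102 = 315307/102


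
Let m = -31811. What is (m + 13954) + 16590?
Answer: -1267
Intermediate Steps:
(m + 13954) + 16590 = (-31811 + 13954) + 16590 = -17857 + 16590 = -1267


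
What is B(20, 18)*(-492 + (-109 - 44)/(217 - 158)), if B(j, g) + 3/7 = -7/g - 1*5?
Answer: 7129891/2478 ≈ 2877.3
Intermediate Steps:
B(j, g) = -38/7 - 7/g (B(j, g) = -3/7 + (-7/g - 1*5) = -3/7 + (-7/g - 5) = -3/7 + (-5 - 7/g) = -38/7 - 7/g)
B(20, 18)*(-492 + (-109 - 44)/(217 - 158)) = (-38/7 - 7/18)*(-492 + (-109 - 44)/(217 - 158)) = (-38/7 - 7*1/18)*(-492 - 153/59) = (-38/7 - 7/18)*(-492 - 153*1/59) = -733*(-492 - 153/59)/126 = -733/126*(-29181/59) = 7129891/2478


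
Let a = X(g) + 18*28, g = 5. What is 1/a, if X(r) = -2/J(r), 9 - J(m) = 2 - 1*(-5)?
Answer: 1/503 ≈ 0.0019881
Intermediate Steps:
J(m) = 2 (J(m) = 9 - (2 - 1*(-5)) = 9 - (2 + 5) = 9 - 1*7 = 9 - 7 = 2)
X(r) = -1 (X(r) = -2/2 = -2*½ = -1)
a = 503 (a = -1 + 18*28 = -1 + 504 = 503)
1/a = 1/503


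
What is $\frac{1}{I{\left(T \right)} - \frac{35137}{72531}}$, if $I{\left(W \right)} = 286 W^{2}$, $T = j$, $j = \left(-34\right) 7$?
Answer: $\frac{72531}{1175015510567} \approx 6.1728 \cdot 10^{-8}$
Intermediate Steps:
$j = -238$
$T = -238$
$\frac{1}{I{\left(T \right)} - \frac{35137}{72531}} = \frac{1}{286 \left(-238\right)^{2} - \frac{35137}{72531}} = \frac{1}{286 \cdot 56644 - \frac{35137}{72531}} = \frac{1}{16200184 - \frac{35137}{72531}} = \frac{1}{\frac{1175015510567}{72531}} = \frac{72531}{1175015510567}$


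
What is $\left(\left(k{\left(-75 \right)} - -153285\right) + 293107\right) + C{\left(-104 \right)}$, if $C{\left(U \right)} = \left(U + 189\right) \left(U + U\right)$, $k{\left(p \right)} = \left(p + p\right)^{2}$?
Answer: $451212$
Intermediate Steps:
$k{\left(p \right)} = 4 p^{2}$ ($k{\left(p \right)} = \left(2 p\right)^{2} = 4 p^{2}$)
$C{\left(U \right)} = 2 U \left(189 + U\right)$ ($C{\left(U \right)} = \left(189 + U\right) 2 U = 2 U \left(189 + U\right)$)
$\left(\left(k{\left(-75 \right)} - -153285\right) + 293107\right) + C{\left(-104 \right)} = \left(\left(4 \left(-75\right)^{2} - -153285\right) + 293107\right) + 2 \left(-104\right) \left(189 - 104\right) = \left(\left(4 \cdot 5625 + 153285\right) + 293107\right) + 2 \left(-104\right) 85 = \left(\left(22500 + 153285\right) + 293107\right) - 17680 = \left(175785 + 293107\right) - 17680 = 468892 - 17680 = 451212$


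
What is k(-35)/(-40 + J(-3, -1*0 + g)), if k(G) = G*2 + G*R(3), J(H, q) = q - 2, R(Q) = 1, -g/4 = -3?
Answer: 7/2 ≈ 3.5000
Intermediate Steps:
g = 12 (g = -4*(-3) = 12)
J(H, q) = -2 + q
k(G) = 3*G (k(G) = G*2 + G*1 = 2*G + G = 3*G)
k(-35)/(-40 + J(-3, -1*0 + g)) = (3*(-35))/(-40 + (-2 + (-1*0 + 12))) = -105/(-40 + (-2 + (0 + 12))) = -105/(-40 + (-2 + 12)) = -105/(-40 + 10) = -105/(-30) = -105*(-1/30) = 7/2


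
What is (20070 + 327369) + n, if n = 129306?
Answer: 476745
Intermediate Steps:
(20070 + 327369) + n = (20070 + 327369) + 129306 = 347439 + 129306 = 476745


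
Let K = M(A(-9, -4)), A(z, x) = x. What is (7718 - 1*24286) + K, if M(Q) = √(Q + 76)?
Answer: -16568 + 6*√2 ≈ -16560.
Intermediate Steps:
M(Q) = √(76 + Q)
K = 6*√2 (K = √(76 - 4) = √72 = 6*√2 ≈ 8.4853)
(7718 - 1*24286) + K = (7718 - 1*24286) + 6*√2 = (7718 - 24286) + 6*√2 = -16568 + 6*√2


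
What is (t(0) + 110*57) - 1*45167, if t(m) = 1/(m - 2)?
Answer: -77795/2 ≈ -38898.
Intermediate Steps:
t(m) = 1/(-2 + m)
(t(0) + 110*57) - 1*45167 = (1/(-2 + 0) + 110*57) - 1*45167 = (1/(-2) + 6270) - 45167 = (-½ + 6270) - 45167 = 12539/2 - 45167 = -77795/2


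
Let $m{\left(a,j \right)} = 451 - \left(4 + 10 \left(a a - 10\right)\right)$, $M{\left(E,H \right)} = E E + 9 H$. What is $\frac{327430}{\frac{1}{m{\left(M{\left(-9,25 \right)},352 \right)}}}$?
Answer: $-306413250590$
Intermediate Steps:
$M{\left(E,H \right)} = E^{2} + 9 H$
$m{\left(a,j \right)} = 547 - 10 a^{2}$ ($m{\left(a,j \right)} = 451 - \left(4 + 10 \left(a^{2} - 10\right)\right) = 451 - \left(4 + 10 \left(-10 + a^{2}\right)\right) = 451 - \left(-96 + 10 a^{2}\right) = 547 - 10 a^{2}$)
$\frac{327430}{\frac{1}{m{\left(M{\left(-9,25 \right)},352 \right)}}} = \frac{327430}{\frac{1}{547 - 10 \left(\left(-9\right)^{2} + 9 \cdot 25\right)^{2}}} = \frac{327430}{\frac{1}{547 - 10 \left(81 + 225\right)^{2}}} = \frac{327430}{\frac{1}{547 - 10 \cdot 306^{2}}} = \frac{327430}{\frac{1}{547 - 936360}} = \frac{327430}{\frac{1}{-935813}} = \frac{327430}{- \frac{1}{935813}} = 327430 \left(-935813\right) = -306413250590$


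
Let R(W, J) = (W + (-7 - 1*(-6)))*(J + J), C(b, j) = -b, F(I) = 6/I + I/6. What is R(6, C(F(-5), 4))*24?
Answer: 488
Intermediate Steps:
F(I) = 6/I + I/6 (F(I) = 6/I + I*(1/6) = 6/I + I/6)
R(W, J) = 2*J*(-1 + W) (R(W, J) = (W + (-7 + 6))*(2*J) = (W - 1)*(2*J) = (-1 + W)*(2*J) = 2*J*(-1 + W))
R(6, C(F(-5), 4))*24 = (2*(-(6/(-5) + (1/6)*(-5)))*(-1 + 6))*24 = (2*(-(6*(-1/5) - 5/6))*5)*24 = (2*(-(-6/5 - 5/6))*5)*24 = (2*(-1*(-61/30))*5)*24 = (2*(61/30)*5)*24 = (61/3)*24 = 488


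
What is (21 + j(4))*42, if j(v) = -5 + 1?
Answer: 714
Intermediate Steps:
j(v) = -4
(21 + j(4))*42 = (21 - 4)*42 = 17*42 = 714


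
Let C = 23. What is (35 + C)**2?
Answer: 3364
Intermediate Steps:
(35 + C)**2 = (35 + 23)**2 = 58**2 = 3364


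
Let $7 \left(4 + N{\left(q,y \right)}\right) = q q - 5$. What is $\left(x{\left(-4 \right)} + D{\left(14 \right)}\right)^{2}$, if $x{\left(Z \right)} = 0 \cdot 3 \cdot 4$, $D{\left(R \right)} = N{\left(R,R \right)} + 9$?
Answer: $\frac{51076}{49} \approx 1042.4$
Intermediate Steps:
$N{\left(q,y \right)} = - \frac{33}{7} + \frac{q^{2}}{7}$ ($N{\left(q,y \right)} = -4 + \frac{q q - 5}{7} = -4 + \frac{q^{2} - 5}{7} = -4 + \frac{-5 + q^{2}}{7} = -4 + \left(- \frac{5}{7} + \frac{q^{2}}{7}\right) = - \frac{33}{7} + \frac{q^{2}}{7}$)
$D{\left(R \right)} = \frac{30}{7} + \frac{R^{2}}{7}$ ($D{\left(R \right)} = \left(- \frac{33}{7} + \frac{R^{2}}{7}\right) + 9 = \frac{30}{7} + \frac{R^{2}}{7}$)
$x{\left(Z \right)} = 0$ ($x{\left(Z \right)} = 0 \cdot 4 = 0$)
$\left(x{\left(-4 \right)} + D{\left(14 \right)}\right)^{2} = \left(0 + \left(\frac{30}{7} + \frac{14^{2}}{7}\right)\right)^{2} = \left(0 + \left(\frac{30}{7} + \frac{1}{7} \cdot 196\right)\right)^{2} = \left(0 + \left(\frac{30}{7} + 28\right)\right)^{2} = \left(0 + \frac{226}{7}\right)^{2} = \left(\frac{226}{7}\right)^{2} = \frac{51076}{49}$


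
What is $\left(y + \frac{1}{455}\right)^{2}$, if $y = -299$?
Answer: $\frac{18507969936}{207025} \approx 89400.0$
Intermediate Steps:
$\left(y + \frac{1}{455}\right)^{2} = \left(-299 + \frac{1}{455}\right)^{2} = \left(- \frac{136044}{455}\right)^{2} = \frac{18507969936}{207025}$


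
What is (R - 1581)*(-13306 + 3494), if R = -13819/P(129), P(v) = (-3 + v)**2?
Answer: 61604090075/3969 ≈ 1.5521e+7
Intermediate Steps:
R = -13819/15876 (R = -13819/(-3 + 129)**2 = -13819/(126**2) = -13819/15876 ≈ -0.87043)
(R - 1581)*(-13306 + 3494) = (-13819/15876 - 1581)*(-13306 + 3494) = -25113775/15876*(-9812) = 61604090075/3969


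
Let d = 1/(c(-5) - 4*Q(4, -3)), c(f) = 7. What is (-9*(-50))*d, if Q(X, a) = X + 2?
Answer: -450/17 ≈ -26.471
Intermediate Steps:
Q(X, a) = 2 + X
d = -1/17 (d = 1/(7 - 4*(2 + 4)) = 1/(7 - 4*6) = 1/(7 - 24) = 1/(-17) = -1/17 ≈ -0.058824)
(-9*(-50))*d = -9*(-50)*(-1/17) = 450*(-1/17) = -450/17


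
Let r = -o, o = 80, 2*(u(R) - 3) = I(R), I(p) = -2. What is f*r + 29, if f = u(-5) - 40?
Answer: 3069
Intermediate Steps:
u(R) = 2 (u(R) = 3 + (½)*(-2) = 3 - 1 = 2)
r = -80 (r = -1*80 = -80)
f = -38 (f = 2 - 40 = -38)
f*r + 29 = -38*(-80) + 29 = 3040 + 29 = 3069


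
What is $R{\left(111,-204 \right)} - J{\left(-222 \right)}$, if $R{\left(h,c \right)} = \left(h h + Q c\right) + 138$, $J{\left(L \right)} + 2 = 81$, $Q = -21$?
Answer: $16664$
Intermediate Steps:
$J{\left(L \right)} = 79$ ($J{\left(L \right)} = -2 + 81 = 79$)
$R{\left(h,c \right)} = 138 + h^{2} - 21 c$ ($R{\left(h,c \right)} = \left(h h - 21 c\right) + 138 = \left(h^{2} - 21 c\right) + 138 = 138 + h^{2} - 21 c$)
$R{\left(111,-204 \right)} - J{\left(-222 \right)} = \left(138 + 111^{2} - -4284\right) - 79 = \left(138 + 12321 + 4284\right) - 79 = 16743 - 79 = 16664$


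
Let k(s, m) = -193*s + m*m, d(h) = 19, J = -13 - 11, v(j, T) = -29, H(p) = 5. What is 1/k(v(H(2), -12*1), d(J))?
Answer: 1/5958 ≈ 0.00016784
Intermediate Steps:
J = -24
k(s, m) = m² - 193*s (k(s, m) = -193*s + m² = m² - 193*s)
1/k(v(H(2), -12*1), d(J)) = 1/(19² - 193*(-29)) = 1/(361 + 5597) = 1/5958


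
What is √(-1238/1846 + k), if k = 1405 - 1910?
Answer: I*√430795482/923 ≈ 22.487*I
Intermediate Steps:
k = -505
√(-1238/1846 + k) = √(-1238/1846 - 505) = √(-1238*1/1846 - 505) = √(-619/923 - 505) = √(-466734/923) = I*√430795482/923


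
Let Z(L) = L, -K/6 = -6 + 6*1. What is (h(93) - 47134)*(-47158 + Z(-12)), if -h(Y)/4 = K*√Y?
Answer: 2223310780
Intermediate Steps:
K = 0 (K = -6*(-6 + 6*1) = -6*(-6 + 6) = -6*0 = 0)
h(Y) = 0 (h(Y) = -0*√Y = -4*0 = 0)
(h(93) - 47134)*(-47158 + Z(-12)) = (0 - 47134)*(-47158 - 12) = -47134*(-47170) = 2223310780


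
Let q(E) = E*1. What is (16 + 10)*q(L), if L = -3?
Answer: -78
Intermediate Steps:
q(E) = E
(16 + 10)*q(L) = (16 + 10)*(-3) = 26*(-3) = -78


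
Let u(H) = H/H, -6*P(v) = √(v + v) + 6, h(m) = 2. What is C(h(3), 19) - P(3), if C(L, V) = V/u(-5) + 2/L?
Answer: 21 + √6/6 ≈ 21.408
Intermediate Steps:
P(v) = -1 - √2*√v/6 (P(v) = -(√(v + v) + 6)/6 = -(√(2*v) + 6)/6 = -(√2*√v + 6)/6 = -(6 + √2*√v)/6 = -1 - √2*√v/6)
u(H) = 1
C(L, V) = V + 2/L (C(L, V) = V/1 + 2/L = V*1 + 2/L = V + 2/L)
C(h(3), 19) - P(3) = (19 + 2/2) - (-1 - √2*√3/6) = (19 + 2*(½)) - (-1 - √6/6) = (19 + 1) + (1 + √6/6) = 20 + (1 + √6/6) = 21 + √6/6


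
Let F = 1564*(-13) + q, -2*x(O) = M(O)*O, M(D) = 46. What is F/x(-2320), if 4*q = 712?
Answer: -10077/26680 ≈ -0.37770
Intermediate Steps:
q = 178 (q = (¼)*712 = 178)
x(O) = -23*O
F = -20154 (F = 1564*(-13) + 178 = -20332 + 178 = -20154)
F/x(-2320) = -20154/((-23*(-2320))) = -20154/53360 = -20154*1/53360 = -10077/26680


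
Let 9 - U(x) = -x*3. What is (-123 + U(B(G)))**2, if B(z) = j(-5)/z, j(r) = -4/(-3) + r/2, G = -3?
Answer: 458329/36 ≈ 12731.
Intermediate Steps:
j(r) = 4/3 + r/2 (j(r) = -4*(-1/3) + r*(1/2) = 4/3 + r/2)
B(z) = -7/(6*z) (B(z) = (4/3 + (1/2)*(-5))/z = (4/3 - 5/2)/z = -7/(6*z))
U(x) = 9 + 3*x (U(x) = 9 - (-1)*x*3 = 9 - (-1)*3*x = 9 - (-3)*x = 9 + 3*x)
(-123 + U(B(G)))**2 = (-123 + (9 + 3*(-7/6/(-3))))**2 = (-123 + (9 + 3*(-7/6*(-1/3))))**2 = (-123 + (9 + 3*(7/18)))**2 = (-123 + (9 + 7/6))**2 = (-123 + 61/6)**2 = (-677/6)**2 = 458329/36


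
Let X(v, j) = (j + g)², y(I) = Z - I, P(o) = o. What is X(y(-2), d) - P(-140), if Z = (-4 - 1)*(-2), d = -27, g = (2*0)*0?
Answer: 869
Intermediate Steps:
g = 0 (g = 0*0 = 0)
Z = 10 (Z = -5*(-2) = 10)
y(I) = 10 - I
X(v, j) = j² (X(v, j) = (j + 0)² = j²)
X(y(-2), d) - P(-140) = (-27)² - 1*(-140) = 729 + 140 = 869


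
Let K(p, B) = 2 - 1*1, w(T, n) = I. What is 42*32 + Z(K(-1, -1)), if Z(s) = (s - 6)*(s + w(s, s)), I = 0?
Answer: 1339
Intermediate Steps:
w(T, n) = 0
K(p, B) = 1 (K(p, B) = 2 - 1 = 1)
Z(s) = s*(-6 + s) (Z(s) = (s - 6)*(s + 0) = (-6 + s)*s = s*(-6 + s))
42*32 + Z(K(-1, -1)) = 42*32 + 1*(-6 + 1) = 1344 + 1*(-5) = 1344 - 5 = 1339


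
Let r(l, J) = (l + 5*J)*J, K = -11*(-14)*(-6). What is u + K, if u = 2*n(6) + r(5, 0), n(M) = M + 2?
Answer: -908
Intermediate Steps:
K = -924 (K = 154*(-6) = -924)
r(l, J) = J*(l + 5*J)
n(M) = 2 + M
u = 16 (u = 2*(2 + 6) + 0*(5 + 5*0) = 2*8 + 0*(5 + 0) = 16 + 0*5 = 16 + 0 = 16)
u + K = 16 - 924 = -908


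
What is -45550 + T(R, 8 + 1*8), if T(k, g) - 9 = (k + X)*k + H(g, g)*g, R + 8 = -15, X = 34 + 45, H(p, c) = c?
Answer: -46573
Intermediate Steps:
X = 79
R = -23 (R = -8 - 15 = -23)
T(k, g) = 9 + g² + k*(79 + k) (T(k, g) = 9 + ((k + 79)*k + g*g) = 9 + ((79 + k)*k + g²) = 9 + (k*(79 + k) + g²) = 9 + (g² + k*(79 + k)) = 9 + g² + k*(79 + k))
-45550 + T(R, 8 + 1*8) = -45550 + (9 + (8 + 1*8)² + (-23)² + 79*(-23)) = -45550 + (9 + (8 + 8)² + 529 - 1817) = -45550 + (9 + 16² + 529 - 1817) = -45550 + (9 + 256 + 529 - 1817) = -45550 - 1023 = -46573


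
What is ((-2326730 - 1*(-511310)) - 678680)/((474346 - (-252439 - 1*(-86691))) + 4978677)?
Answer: -2494100/5618771 ≈ -0.44389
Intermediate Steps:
((-2326730 - 1*(-511310)) - 678680)/((474346 - (-252439 - 1*(-86691))) + 4978677) = ((-2326730 + 511310) - 678680)/((474346 - (-252439 + 86691)) + 4978677) = (-1815420 - 678680)/((474346 - 1*(-165748)) + 4978677) = -2494100/((474346 + 165748) + 4978677) = -2494100/(640094 + 4978677) = -2494100/5618771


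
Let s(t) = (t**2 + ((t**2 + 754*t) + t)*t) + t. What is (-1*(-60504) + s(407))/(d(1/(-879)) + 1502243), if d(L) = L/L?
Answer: 96355349/751122 ≈ 128.28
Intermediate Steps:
s(t) = t + t**2 + t*(t**2 + 755*t) (s(t) = (t**2 + (t**2 + 755*t)*t) + t = (t**2 + t*(t**2 + 755*t)) + t = t + t**2 + t*(t**2 + 755*t))
d(L) = 1
(-1*(-60504) + s(407))/(d(1/(-879)) + 1502243) = (-1*(-60504) + 407*(1 + 407**2 + 756*407))/(1 + 1502243) = (60504 + 407*(1 + 165649 + 307692))/1502244 = (60504 + 407*473342)*(1/1502244) = (60504 + 192650194)*(1/1502244) = 192710698*(1/1502244) = 96355349/751122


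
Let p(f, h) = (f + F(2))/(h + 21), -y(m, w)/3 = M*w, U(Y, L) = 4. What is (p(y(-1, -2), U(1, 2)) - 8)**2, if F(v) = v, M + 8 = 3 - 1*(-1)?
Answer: 49284/625 ≈ 78.854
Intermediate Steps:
M = -4 (M = -8 + (3 - 1*(-1)) = -8 + (3 + 1) = -8 + 4 = -4)
y(m, w) = 12*w (y(m, w) = -(-12)*w = 12*w)
p(f, h) = (2 + f)/(21 + h) (p(f, h) = (f + 2)/(h + 21) = (2 + f)/(21 + h))
(p(y(-1, -2), U(1, 2)) - 8)**2 = ((2 + 12*(-2))/(21 + 4) - 8)**2 = ((2 - 24)/25 - 8)**2 = ((1/25)*(-22) - 8)**2 = (-22/25 - 8)**2 = (-222/25)**2 = 49284/625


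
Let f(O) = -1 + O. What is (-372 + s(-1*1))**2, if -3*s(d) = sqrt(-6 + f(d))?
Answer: 1245448/9 + 496*I*sqrt(2) ≈ 1.3838e+5 + 701.45*I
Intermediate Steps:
s(d) = -sqrt(-7 + d)/3 (s(d) = -sqrt(-6 + (-1 + d))/3 = -sqrt(-7 + d)/3)
(-372 + s(-1*1))**2 = (-372 - sqrt(-7 - 1*1)/3)**2 = (-372 - sqrt(-7 - 1)/3)**2 = (-372 - 2*I*sqrt(2)/3)**2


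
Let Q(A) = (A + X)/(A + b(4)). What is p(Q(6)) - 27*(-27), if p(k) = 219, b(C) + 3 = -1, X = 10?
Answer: 948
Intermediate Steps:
b(C) = -4 (b(C) = -3 - 1 = -4)
Q(A) = (10 + A)/(-4 + A) (Q(A) = (A + 10)/(A - 4) = (10 + A)/(-4 + A))
p(Q(6)) - 27*(-27) = 219 - 27*(-27) = 219 - 1*(-729) = 219 + 729 = 948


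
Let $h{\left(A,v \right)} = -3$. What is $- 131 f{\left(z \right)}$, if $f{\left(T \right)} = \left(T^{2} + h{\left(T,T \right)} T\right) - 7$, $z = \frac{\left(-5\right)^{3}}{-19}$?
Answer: $- \frac{782463}{361} \approx -2167.5$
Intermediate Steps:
$z = \frac{125}{19}$ ($z = \left(-125\right) \left(- \frac{1}{19}\right) = \frac{125}{19} \approx 6.5789$)
$f{\left(T \right)} = -7 + T^{2} - 3 T$ ($f{\left(T \right)} = \left(T^{2} - 3 T\right) - 7 = -7 + T^{2} - 3 T$)
$- 131 f{\left(z \right)} = - 131 \left(-7 + \left(\frac{125}{19}\right)^{2} - \frac{375}{19}\right) = - 131 \left(-7 + \frac{15625}{361} - \frac{375}{19}\right) = \left(-131\right) \frac{5973}{361} = - \frac{782463}{361}$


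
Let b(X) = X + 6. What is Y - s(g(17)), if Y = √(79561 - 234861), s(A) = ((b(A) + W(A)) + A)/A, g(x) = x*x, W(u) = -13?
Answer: -571/289 + 10*I*√1553 ≈ -1.9758 + 394.08*I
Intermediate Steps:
b(X) = 6 + X
g(x) = x²
s(A) = (-7 + 2*A)/A (s(A) = (((6 + A) - 13) + A)/A = ((-7 + A) + A)/A = (-7 + 2*A)/A)
Y = 10*I*√1553 (Y = √(-155300) = 10*I*√1553 ≈ 394.08*I)
Y - s(g(17)) = 10*I*√1553 - (2 - 7/(17²)) = 10*I*√1553 - (2 - 7/289) = 10*I*√1553 - 1*571/289 = 10*I*√1553 - 571/289 = -571/289 + 10*I*√1553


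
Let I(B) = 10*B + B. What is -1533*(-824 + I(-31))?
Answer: 1785945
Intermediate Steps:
I(B) = 11*B
-1533*(-824 + I(-31)) = -1533*(-824 + 11*(-31)) = -1533*(-824 - 341) = -1533*(-1165) = 1785945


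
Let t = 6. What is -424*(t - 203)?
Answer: 83528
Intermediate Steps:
-424*(t - 203) = -424*(6 - 203) = -424*(-197) = 83528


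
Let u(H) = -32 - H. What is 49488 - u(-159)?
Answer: 49361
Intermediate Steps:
49488 - u(-159) = 49488 - (-32 - 1*(-159)) = 49488 - (-32 + 159) = 49488 - 1*127 = 49488 - 127 = 49361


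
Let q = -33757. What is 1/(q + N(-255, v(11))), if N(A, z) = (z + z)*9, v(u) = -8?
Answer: -1/33901 ≈ -2.9498e-5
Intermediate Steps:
N(A, z) = 18*z (N(A, z) = (2*z)*9 = 18*z)
1/(q + N(-255, v(11))) = 1/(-33757 + 18*(-8)) = 1/(-33757 - 144) = 1/(-33901) = -1/33901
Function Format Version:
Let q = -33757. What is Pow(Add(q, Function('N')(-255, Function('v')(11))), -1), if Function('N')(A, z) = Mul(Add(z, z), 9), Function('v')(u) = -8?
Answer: Rational(-1, 33901) ≈ -2.9498e-5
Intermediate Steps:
Function('N')(A, z) = Mul(18, z) (Function('N')(A, z) = Mul(Mul(2, z), 9) = Mul(18, z))
Pow(Add(q, Function('N')(-255, Function('v')(11))), -1) = Pow(Add(-33757, Mul(18, -8)), -1) = Pow(Add(-33757, -144), -1) = Pow(-33901, -1) = Rational(-1, 33901)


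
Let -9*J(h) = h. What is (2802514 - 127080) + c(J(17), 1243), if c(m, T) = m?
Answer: 24078889/9 ≈ 2.6754e+6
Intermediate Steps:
J(h) = -h/9
(2802514 - 127080) + c(J(17), 1243) = (2802514 - 127080) - ⅑*17 = 2675434 - 17/9 = 24078889/9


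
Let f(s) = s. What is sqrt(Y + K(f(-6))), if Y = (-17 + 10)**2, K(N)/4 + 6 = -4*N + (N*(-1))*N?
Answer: I*sqrt(23) ≈ 4.7958*I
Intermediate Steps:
K(N) = -24 - 16*N - 4*N**2 (K(N) = -24 + 4*(-4*N + (N*(-1))*N) = -24 + 4*(-4*N + (-N)*N) = -24 + 4*(-4*N - N**2) = -24 + 4*(-N**2 - 4*N) = -24 + (-16*N - 4*N**2) = -24 - 16*N - 4*N**2)
Y = 49 (Y = (-7)**2 = 49)
sqrt(Y + K(f(-6))) = sqrt(49 + (-24 - 16*(-6) - 4*(-6)**2)) = sqrt(49 + (-24 + 96 - 4*36)) = sqrt(49 + (-24 + 96 - 144)) = sqrt(49 - 72) = sqrt(-23) = I*sqrt(23)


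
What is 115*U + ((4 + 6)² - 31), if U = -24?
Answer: -2691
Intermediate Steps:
115*U + ((4 + 6)² - 31) = 115*(-24) + ((4 + 6)² - 31) = -2760 + (10² - 31) = -2760 + (100 - 31) = -2760 + 69 = -2691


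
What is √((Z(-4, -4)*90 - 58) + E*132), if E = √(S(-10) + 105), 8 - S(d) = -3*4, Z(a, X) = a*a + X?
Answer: √(1022 + 660*√5) ≈ 49.978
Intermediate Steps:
Z(a, X) = X + a² (Z(a, X) = a² + X = X + a²)
S(d) = 20 (S(d) = 8 - (-3)*4 = 8 - 1*(-12) = 8 + 12 = 20)
E = 5*√5 (E = √(20 + 105) = √125 = 5*√5 ≈ 11.180)
√((Z(-4, -4)*90 - 58) + E*132) = √(((-4 + (-4)²)*90 - 58) + (5*√5)*132) = √(((-4 + 16)*90 - 58) + 660*√5) = √((12*90 - 58) + 660*√5) = √((1080 - 58) + 660*√5) = √(1022 + 660*√5)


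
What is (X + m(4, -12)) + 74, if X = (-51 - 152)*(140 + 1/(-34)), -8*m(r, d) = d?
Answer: -481755/17 ≈ -28339.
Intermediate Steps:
m(r, d) = -d/8
X = -966077/34 (X = -203*(140 - 1/34) = -203*4759/34 = -966077/34 ≈ -28414.)
(X + m(4, -12)) + 74 = (-966077/34 - ⅛*(-12)) + 74 = (-966077/34 + 3/2) + 74 = -483013/17 + 74 = -481755/17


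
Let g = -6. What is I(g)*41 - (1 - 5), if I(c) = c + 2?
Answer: -160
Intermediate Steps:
I(c) = 2 + c
I(g)*41 - (1 - 5) = (2 - 6)*41 - (1 - 5) = -4*41 - 1*(-4) = -164 + 4 = -160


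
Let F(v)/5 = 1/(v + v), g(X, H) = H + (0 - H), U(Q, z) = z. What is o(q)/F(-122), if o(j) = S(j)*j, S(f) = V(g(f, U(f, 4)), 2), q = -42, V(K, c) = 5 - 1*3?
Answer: 20496/5 ≈ 4099.2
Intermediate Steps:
g(X, H) = 0 (g(X, H) = H - H = 0)
F(v) = 5/(2*v) (F(v) = 5/(v + v) = 5/((2*v)) = 5*(1/(2*v)) = 5/(2*v))
V(K, c) = 2 (V(K, c) = 5 - 3 = 2)
S(f) = 2
o(j) = 2*j
o(q)/F(-122) = (2*(-42))/(((5/2)/(-122))) = -84/((5/2)*(-1/122)) = -84/(-5/244) = -84*(-244/5) = 20496/5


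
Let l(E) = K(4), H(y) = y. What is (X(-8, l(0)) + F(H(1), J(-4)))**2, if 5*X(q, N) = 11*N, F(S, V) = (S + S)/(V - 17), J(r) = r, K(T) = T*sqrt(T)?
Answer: 3378244/11025 ≈ 306.42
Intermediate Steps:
K(T) = T**(3/2)
l(E) = 8 (l(E) = 4**(3/2) = 8)
F(S, V) = 2*S/(-17 + V) (F(S, V) = (2*S)/(-17 + V) = 2*S/(-17 + V))
X(q, N) = 11*N/5 (X(q, N) = (11*N)/5 = 11*N/5)
(X(-8, l(0)) + F(H(1), J(-4)))**2 = ((11/5)*8 + 2*1/(-17 - 4))**2 = (88/5 + 2*1/(-21))**2 = (88/5 + 2*1*(-1/21))**2 = (88/5 - 2/21)**2 = (1838/105)**2 = 3378244/11025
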